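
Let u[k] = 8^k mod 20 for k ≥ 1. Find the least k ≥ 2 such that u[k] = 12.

Computing terms: u[1] = 8,  u[2] = 4,  u[3] = 12,  u[4] = 16,  u[5] = 8.
Since u[5] = u[1] = 8, the sequence is periodic with period 4.
The value 12 first appears (with k ≥ 2) at u[3].

3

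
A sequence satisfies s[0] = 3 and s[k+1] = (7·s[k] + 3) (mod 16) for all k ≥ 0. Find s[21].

8

Listing terms: s[0] = 3, s[1] = 8, s[2] = 11, s[3] = 0, s[4] = 3.
Since s[4] = s[0] = 3, the sequence is periodic with period 4.
(21 - 0) mod 4 = 1, so s[21] = s[1] = 8.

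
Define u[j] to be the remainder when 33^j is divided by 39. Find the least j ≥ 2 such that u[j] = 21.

u[1] = 33; u[2] = 36; u[3] = 18; u[4] = 9; u[5] = 24; u[6] = 12; u[7] = 6; u[8] = 3; u[9] = 21; u[10] = 30; u[11] = 15; u[12] = 27; u[13] = 33.
The sequence repeats with period 12.
The value 21 first appears (with j ≥ 2) at u[9].

9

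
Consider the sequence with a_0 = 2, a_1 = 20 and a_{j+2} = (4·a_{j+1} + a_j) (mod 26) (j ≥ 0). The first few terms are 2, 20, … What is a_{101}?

Listing terms: a_0 = 2; a_1 = 20; a_2 = 4; a_3 = 10; a_4 = 18; a_5 = 4; a_6 = 8; a_7 = 10; a_8 = 22; a_9 = 20; a_{10} = 24; a_{11} = 12; a_{12} = 20; a_{13} = 14; a_{14} = 24; a_{15} = 6; a_{16} = 22; a_{17} = 16; a_{18} = 8; a_{19} = 22; a_{20} = 18; a_{21} = 16; a_{22} = 4; a_{23} = 6; a_{24} = 2; a_{25} = 14; a_{26} = 6; a_{27} = 12; a_{28} = 2; a_{29} = 20.
The sequence repeats with period 28.
(101 - 0) mod 28 = 17, so a_{101} = a_{17} = 16.

16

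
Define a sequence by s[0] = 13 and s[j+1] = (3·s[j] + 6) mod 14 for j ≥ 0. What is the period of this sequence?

6

Computing terms: s[0] = 13, s[1] = 3, s[2] = 1, s[3] = 9, s[4] = 5, s[5] = 7, s[6] = 13.
The sequence repeats with period 6.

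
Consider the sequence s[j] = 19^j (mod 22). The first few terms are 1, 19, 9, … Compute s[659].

7

s[0] = 1, s[1] = 19, s[2] = 9, s[3] = 17, s[4] = 15, s[5] = 21, s[6] = 3, s[7] = 13, s[8] = 5, s[9] = 7, s[10] = 1.
The sequence repeats with period 10.
(659 - 0) mod 10 = 9, so s[659] = s[9] = 7.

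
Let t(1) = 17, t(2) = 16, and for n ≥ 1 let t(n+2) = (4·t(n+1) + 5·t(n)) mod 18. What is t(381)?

t(1) = 17, t(2) = 16, t(3) = 5, t(4) = 10, t(5) = 11, t(6) = 4, t(7) = 17, t(8) = 16.
Since (t(7), t(8)) = (t(1), t(2)) = (17, 16) (two consecutive terms determine the rest), the sequence is periodic with period 6.
So t(381) = t(1 + ((381-1) mod 6)) = t(3) = 5.

5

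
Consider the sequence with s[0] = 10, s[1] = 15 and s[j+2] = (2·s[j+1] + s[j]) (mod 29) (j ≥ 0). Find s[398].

20

s[0] = 10, s[1] = 15, s[2] = 11, s[3] = 8, s[4] = 27, s[5] = 4, s[6] = 6, s[7] = 16, s[8] = 9, s[9] = 5, s[10] = 19, s[11] = 14, s[12] = 18, s[13] = 21, s[14] = 2, s[15] = 25, s[16] = 23, s[17] = 13, s[18] = 20, s[19] = 24, s[20] = 10, s[21] = 15.
Since (s[20], s[21]) = (s[0], s[1]) = (10, 15) (two consecutive terms determine the rest), the sequence is periodic with period 20.
(398 - 0) mod 20 = 18, so s[398] = s[18] = 20.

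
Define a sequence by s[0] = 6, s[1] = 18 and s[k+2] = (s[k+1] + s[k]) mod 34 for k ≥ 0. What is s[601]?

24

Listing terms: s[0] = 6, s[1] = 18, s[2] = 24, s[3] = 8, s[4] = 32, s[5] = 6, s[6] = 4, s[7] = 10, s[8] = 14, s[9] = 24, s[10] = 4, s[11] = 28, s[12] = 32, s[13] = 26, s[14] = 24, s[15] = 16, s[16] = 6, s[17] = 22, s[18] = 28, s[19] = 16, s[20] = 10, s[21] = 26, s[22] = 2, s[23] = 28, s[24] = 30, s[25] = 24, s[26] = 20, s[27] = 10, s[28] = 30, s[29] = 6, s[30] = 2, s[31] = 8, s[32] = 10, s[33] = 18, s[34] = 28, s[35] = 12, s[36] = 6, s[37] = 18.
The sequence repeats with period 36.
So s[601] = s[0 + ((601-0) mod 36)] = s[25] = 24.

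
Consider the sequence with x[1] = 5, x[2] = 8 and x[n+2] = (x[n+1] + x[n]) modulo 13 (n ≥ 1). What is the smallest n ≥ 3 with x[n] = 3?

6

Listing terms: x[1] = 5, x[2] = 8, x[3] = 0, x[4] = 8, x[5] = 8, x[6] = 3, x[7] = 11, x[8] = 1, x[9] = 12, x[10] = 0, x[11] = 12, x[12] = 12, x[13] = 11, x[14] = 10, x[15] = 8, x[16] = 5, x[17] = 0, x[18] = 5, x[19] = 5, x[20] = 10, x[21] = 2, x[22] = 12, x[23] = 1, x[24] = 0, x[25] = 1, x[26] = 1, x[27] = 2, x[28] = 3, x[29] = 5, x[30] = 8.
Since (x[29], x[30]) = (x[1], x[2]) = (5, 8) (two consecutive terms determine the rest), the sequence is periodic with period 28.
The value 3 first appears (with n ≥ 3) at x[6].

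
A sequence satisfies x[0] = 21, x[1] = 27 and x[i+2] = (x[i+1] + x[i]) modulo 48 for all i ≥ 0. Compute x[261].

39

x[0] = 21,  x[1] = 27,  x[2] = 0,  x[3] = 27,  x[4] = 27,  x[5] = 6,  x[6] = 33,  x[7] = 39,  x[8] = 24,  x[9] = 15,  x[10] = 39,  x[11] = 6,  x[12] = 45,  x[13] = 3,  x[14] = 0,  x[15] = 3,  x[16] = 3,  x[17] = 6,  x[18] = 9,  x[19] = 15,  x[20] = 24,  x[21] = 39,  x[22] = 15,  x[23] = 6,  x[24] = 21,  x[25] = 27.
Since (x[24], x[25]) = (x[0], x[1]) = (21, 27) (two consecutive terms determine the rest), the sequence is periodic with period 24.
(261 - 0) mod 24 = 21, so x[261] = x[21] = 39.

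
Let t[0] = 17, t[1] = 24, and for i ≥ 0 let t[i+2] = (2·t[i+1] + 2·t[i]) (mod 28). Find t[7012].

0

Listing terms: t[0] = 17, t[1] = 24, t[2] = 26, t[3] = 16, t[4] = 0, t[5] = 4, t[6] = 8, t[7] = 24, t[8] = 8, t[9] = 8, t[10] = 4, t[11] = 24, t[12] = 0, t[13] = 20, t[14] = 12, t[15] = 8, t[16] = 12, t[17] = 12, t[18] = 20, t[19] = 8, t[20] = 0, t[21] = 16, t[22] = 4, t[23] = 12, t[24] = 4, t[25] = 4, t[26] = 16, t[27] = 12, t[28] = 0, t[29] = 24, t[30] = 20, t[31] = 4, t[32] = 20, t[33] = 20, t[34] = 24, t[35] = 4, t[36] = 0, t[37] = 8, t[38] = 16, t[39] = 20, t[40] = 16, t[41] = 16, t[42] = 8, t[43] = 20, t[44] = 0, t[45] = 12, t[46] = 24, t[47] = 16, t[48] = 24, t[49] = 24, t[50] = 12, t[51] = 16, t[52] = 0.
Since (t[51], t[52]) = (t[3], t[4]) = (16, 0) (two consecutive terms determine the rest), the sequence is eventually periodic: after a pre-period of length 3 it cycles with period 48.
For i ≥ 3, t[i] depends only on (i - 3) mod 48. (7012 - 3) mod 48 = 1, so t[7012] = t[4] = 0.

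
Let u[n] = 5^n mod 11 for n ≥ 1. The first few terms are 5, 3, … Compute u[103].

4

We have u[1] = 5; u[2] = 3; u[3] = 4; u[4] = 9; u[5] = 1; u[6] = 5.
Since u[6] = u[1] = 5, the sequence is periodic with period 5.
(103 - 1) mod 5 = 2, so u[103] = u[3] = 4.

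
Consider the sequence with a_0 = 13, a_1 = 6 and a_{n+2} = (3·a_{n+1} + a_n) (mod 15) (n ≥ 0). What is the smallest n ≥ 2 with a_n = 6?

9

We have a_0 = 13, a_1 = 6, a_2 = 1, a_3 = 9, a_4 = 13, a_5 = 3, a_6 = 7, a_7 = 9, a_8 = 4, a_9 = 6, a_{10} = 7, a_{11} = 12, a_{12} = 13, a_{13} = 6.
Since (a_{12}, a_{13}) = (a_0, a_1) = (13, 6) (two consecutive terms determine the rest), the sequence is periodic with period 12.
The value 6 first appears (with n ≥ 2) at a_9.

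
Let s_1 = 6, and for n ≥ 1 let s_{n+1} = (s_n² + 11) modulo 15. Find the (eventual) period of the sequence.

Listing terms: s_1 = 6; s_2 = 2; s_3 = 0; s_4 = 11; s_5 = 12; s_6 = 5; s_7 = 6.
Since s_7 = s_1 = 6, the sequence is periodic with period 6.

6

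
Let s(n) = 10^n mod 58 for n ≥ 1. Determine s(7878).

Listing terms: s(1) = 10,  s(2) = 42,  s(3) = 14,  s(4) = 24,  s(5) = 8,  s(6) = 22,  s(7) = 46,  s(8) = 54,  s(9) = 18,  s(10) = 6,  s(11) = 2,  s(12) = 20,  s(13) = 26,  s(14) = 28,  s(15) = 48,  s(16) = 16,  s(17) = 44,  s(18) = 34,  s(19) = 50,  s(20) = 36,  s(21) = 12,  s(22) = 4,  s(23) = 40,  s(24) = 52,  s(25) = 56,  s(26) = 38,  s(27) = 32,  s(28) = 30,  s(29) = 10.
The sequence repeats with period 28.
(7878 - 1) mod 28 = 9, so s(7878) = s(10) = 6.

6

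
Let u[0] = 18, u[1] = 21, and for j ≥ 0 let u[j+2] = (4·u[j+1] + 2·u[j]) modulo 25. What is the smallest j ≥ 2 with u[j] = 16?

Computing terms: u[0] = 18,  u[1] = 21,  u[2] = 20,  u[3] = 22,  u[4] = 3,  u[5] = 6,  u[6] = 5,  u[7] = 7,  u[8] = 13,  u[9] = 16,  u[10] = 15,  u[11] = 17,  u[12] = 23,  u[13] = 1,  u[14] = 0,  u[15] = 2,  u[16] = 8,  u[17] = 11,  u[18] = 10,  u[19] = 12,  u[20] = 18,  u[21] = 21.
Since (u[20], u[21]) = (u[0], u[1]) = (18, 21) (two consecutive terms determine the rest), the sequence is periodic with period 20.
The value 16 first appears (with j ≥ 2) at u[9].

9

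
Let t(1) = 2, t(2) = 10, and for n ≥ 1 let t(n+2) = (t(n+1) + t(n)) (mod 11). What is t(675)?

t(1) = 2,  t(2) = 10,  t(3) = 1,  t(4) = 0,  t(5) = 1,  t(6) = 1,  t(7) = 2,  t(8) = 3,  t(9) = 5,  t(10) = 8,  t(11) = 2,  t(12) = 10.
Since (t(11), t(12)) = (t(1), t(2)) = (2, 10) (two consecutive terms determine the rest), the sequence is periodic with period 10.
So t(675) = t(1 + ((675-1) mod 10)) = t(5) = 1.

1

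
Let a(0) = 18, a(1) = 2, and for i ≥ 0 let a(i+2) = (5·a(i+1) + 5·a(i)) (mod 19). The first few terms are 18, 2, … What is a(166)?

We have a(0) = 18,  a(1) = 2,  a(2) = 5,  a(3) = 16,  a(4) = 10,  a(5) = 16,  a(6) = 16,  a(7) = 8,  a(8) = 6,  a(9) = 13,  a(10) = 0,  a(11) = 8,  a(12) = 2,  a(13) = 12,  a(14) = 13,  a(15) = 11,  a(16) = 6,  a(17) = 9,  a(18) = 18,  a(19) = 2.
The sequence repeats with period 18.
(166 - 0) mod 18 = 4, so a(166) = a(4) = 10.

10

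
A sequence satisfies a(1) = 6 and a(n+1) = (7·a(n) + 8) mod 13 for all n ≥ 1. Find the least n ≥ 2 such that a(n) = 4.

5

Listing terms: a(1) = 6, a(2) = 11, a(3) = 7, a(4) = 5, a(5) = 4, a(6) = 10, a(7) = 0, a(8) = 8, a(9) = 12, a(10) = 1, a(11) = 2, a(12) = 9, a(13) = 6.
The sequence repeats with period 12.
The value 4 first appears (with n ≥ 2) at a(5).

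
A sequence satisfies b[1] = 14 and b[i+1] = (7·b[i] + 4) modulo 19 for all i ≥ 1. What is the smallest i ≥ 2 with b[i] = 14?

Computing terms: b[1] = 14,  b[2] = 7,  b[3] = 15,  b[4] = 14.
The sequence repeats with period 3.
The value 14 next appears (with i ≥ 2) at b[4].

4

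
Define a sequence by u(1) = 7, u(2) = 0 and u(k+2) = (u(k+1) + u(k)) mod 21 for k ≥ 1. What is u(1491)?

Computing terms: u(1) = 7; u(2) = 0; u(3) = 7; u(4) = 7; u(5) = 14; u(6) = 0; u(7) = 14; u(8) = 14; u(9) = 7; u(10) = 0.
Since (u(9), u(10)) = (u(1), u(2)) = (7, 0) (two consecutive terms determine the rest), the sequence is periodic with period 8.
(1491 - 1) mod 8 = 2, so u(1491) = u(3) = 7.

7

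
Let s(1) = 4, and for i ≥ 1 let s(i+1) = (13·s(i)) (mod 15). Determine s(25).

4

Listing terms: s(1) = 4, s(2) = 7, s(3) = 1, s(4) = 13, s(5) = 4.
Since s(5) = s(1) = 4, the sequence is periodic with period 4.
(25 - 1) mod 4 = 0, so s(25) = s(1) = 4.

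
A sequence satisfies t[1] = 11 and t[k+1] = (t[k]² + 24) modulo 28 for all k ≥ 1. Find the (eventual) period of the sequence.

t[1] = 11; t[2] = 5; t[3] = 21; t[4] = 17; t[5] = 5.
Since t[5] = t[2] = 5, the sequence is eventually periodic: after a pre-period of length 1 it cycles with period 3.

3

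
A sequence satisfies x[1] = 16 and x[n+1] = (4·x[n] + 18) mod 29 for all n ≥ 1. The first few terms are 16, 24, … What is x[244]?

18

We have x[1] = 16, x[2] = 24, x[3] = 27, x[4] = 10, x[5] = 0, x[6] = 18, x[7] = 3, x[8] = 1, x[9] = 22, x[10] = 19, x[11] = 7, x[12] = 17, x[13] = 28, x[14] = 14, x[15] = 16.
The sequence repeats with period 14.
So x[244] = x[1 + ((244-1) mod 14)] = x[6] = 18.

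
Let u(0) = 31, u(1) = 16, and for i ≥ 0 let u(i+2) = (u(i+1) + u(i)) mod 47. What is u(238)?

1

Listing terms: u(0) = 31,  u(1) = 16,  u(2) = 0,  u(3) = 16,  u(4) = 16,  u(5) = 32,  u(6) = 1,  u(7) = 33,  u(8) = 34,  u(9) = 20,  u(10) = 7,  u(11) = 27,  u(12) = 34,  u(13) = 14,  u(14) = 1,  u(15) = 15,  u(16) = 16,  u(17) = 31,  u(18) = 0,  u(19) = 31,  u(20) = 31,  u(21) = 15,  u(22) = 46,  u(23) = 14,  u(24) = 13,  u(25) = 27,  u(26) = 40,  u(27) = 20,  u(28) = 13,  u(29) = 33,  u(30) = 46,  u(31) = 32,  u(32) = 31,  u(33) = 16.
The sequence repeats with period 32.
So u(238) = u(0 + ((238-0) mod 32)) = u(14) = 1.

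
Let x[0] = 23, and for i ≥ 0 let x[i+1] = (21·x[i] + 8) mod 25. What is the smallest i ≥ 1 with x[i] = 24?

Computing terms: x[0] = 23,  x[1] = 16,  x[2] = 19,  x[3] = 7,  x[4] = 5,  x[5] = 13,  x[6] = 6,  x[7] = 9,  x[8] = 22,  x[9] = 20,  x[10] = 3,  x[11] = 21,  x[12] = 24,  x[13] = 12,  x[14] = 10,  x[15] = 18,  x[16] = 11,  x[17] = 14,  x[18] = 2,  x[19] = 0,  x[20] = 8,  x[21] = 1,  x[22] = 4,  x[23] = 17,  x[24] = 15,  x[25] = 23.
Since x[25] = x[0] = 23, the sequence is periodic with period 25.
The value 24 first appears (with i ≥ 1) at x[12].

12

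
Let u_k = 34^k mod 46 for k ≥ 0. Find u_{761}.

40

u_0 = 1,  u_1 = 34,  u_2 = 6,  u_3 = 20,  u_4 = 36,  u_5 = 28,  u_6 = 32,  u_7 = 30,  u_8 = 8,  u_9 = 42,  u_{10} = 2,  u_{11} = 22,  u_{12} = 12,  u_{13} = 40,  u_{14} = 26,  u_{15} = 10,  u_{16} = 18,  u_{17} = 14,  u_{18} = 16,  u_{19} = 38,  u_{20} = 4,  u_{21} = 44,  u_{22} = 24,  u_{23} = 34.
Since u_{23} = u_1 = 34, the sequence is eventually periodic: after a pre-period of length 1 it cycles with period 22.
For k ≥ 1, u_k depends only on (k - 1) mod 22. (761 - 1) mod 22 = 12, so u_{761} = u_{13} = 40.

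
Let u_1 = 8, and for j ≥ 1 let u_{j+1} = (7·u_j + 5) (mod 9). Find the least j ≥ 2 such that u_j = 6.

We have u_1 = 8, u_2 = 7, u_3 = 0, u_4 = 5, u_5 = 4, u_6 = 6, u_7 = 2, u_8 = 1, u_9 = 3, u_{10} = 8.
Since u_{10} = u_1 = 8, the sequence is periodic with period 9.
The value 6 first appears (with j ≥ 2) at u_6.

6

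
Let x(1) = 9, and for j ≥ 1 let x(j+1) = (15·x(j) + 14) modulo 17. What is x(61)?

6

x(1) = 9, x(2) = 13, x(3) = 5, x(4) = 4, x(5) = 6, x(6) = 2, x(7) = 10, x(8) = 11, x(9) = 9.
The sequence repeats with period 8.
(61 - 1) mod 8 = 4, so x(61) = x(5) = 6.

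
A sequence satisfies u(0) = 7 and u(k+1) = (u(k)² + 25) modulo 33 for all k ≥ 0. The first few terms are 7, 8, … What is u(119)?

Computing terms: u(0) = 7,  u(1) = 8,  u(2) = 23,  u(3) = 26,  u(4) = 8.
Since u(4) = u(1) = 8, the sequence is eventually periodic: after a pre-period of length 1 it cycles with period 3.
For k ≥ 1, u(k) depends only on (k - 1) mod 3. (119 - 1) mod 3 = 1, so u(119) = u(2) = 23.

23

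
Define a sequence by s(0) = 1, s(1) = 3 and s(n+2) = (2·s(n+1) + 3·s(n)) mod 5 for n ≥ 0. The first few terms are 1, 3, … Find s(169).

Listing terms: s(0) = 1; s(1) = 3; s(2) = 4; s(3) = 2; s(4) = 1; s(5) = 3.
Since (s(4), s(5)) = (s(0), s(1)) = (1, 3) (two consecutive terms determine the rest), the sequence is periodic with period 4.
(169 - 0) mod 4 = 1, so s(169) = s(1) = 3.

3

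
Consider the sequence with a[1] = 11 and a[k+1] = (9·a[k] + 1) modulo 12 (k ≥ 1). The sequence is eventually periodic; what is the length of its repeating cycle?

We have a[1] = 11, a[2] = 4, a[3] = 1, a[4] = 10, a[5] = 7, a[6] = 4.
Since a[6] = a[2] = 4, the sequence is eventually periodic: after a pre-period of length 1 it cycles with period 4.

4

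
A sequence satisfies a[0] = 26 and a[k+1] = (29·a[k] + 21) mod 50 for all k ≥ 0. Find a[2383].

Listing terms: a[0] = 26; a[1] = 25; a[2] = 46; a[3] = 5; a[4] = 16; a[5] = 35; a[6] = 36; a[7] = 15; a[8] = 6; a[9] = 45; a[10] = 26.
The sequence repeats with period 10.
(2383 - 0) mod 10 = 3, so a[2383] = a[3] = 5.

5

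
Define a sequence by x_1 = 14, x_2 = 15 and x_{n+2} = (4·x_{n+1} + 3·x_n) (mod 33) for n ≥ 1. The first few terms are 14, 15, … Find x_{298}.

x_1 = 14; x_2 = 15; x_3 = 3; x_4 = 24; x_5 = 6; x_6 = 30; x_7 = 6; x_8 = 15; x_9 = 12; x_{10} = 27; x_{11} = 12; x_{12} = 30; x_{13} = 24; x_{14} = 21; x_{15} = 24; x_{16} = 27; x_{17} = 15; x_{18} = 9; x_{19} = 15; x_{20} = 21; x_{21} = 30; x_{22} = 18; x_{23} = 30; x_{24} = 9; x_{25} = 27; x_{26} = 3; x_{27} = 27; x_{28} = 18; x_{29} = 21; x_{30} = 6; x_{31} = 21; x_{32} = 3; x_{33} = 9; x_{34} = 12; x_{35} = 9; x_{36} = 6; x_{37} = 18; x_{38} = 24; x_{39} = 18; x_{40} = 12; x_{41} = 3; x_{42} = 15; x_{43} = 3.
Since (x_{42}, x_{43}) = (x_2, x_3) = (15, 3) (two consecutive terms determine the rest), the sequence is eventually periodic: after a pre-period of length 1 it cycles with period 40.
For n ≥ 2, x_n depends only on (n - 2) mod 40. (298 - 2) mod 40 = 16, so x_{298} = x_{18} = 9.

9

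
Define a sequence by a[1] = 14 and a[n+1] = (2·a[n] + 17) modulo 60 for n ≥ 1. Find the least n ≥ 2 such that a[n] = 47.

3

a[1] = 14; a[2] = 45; a[3] = 47; a[4] = 51; a[5] = 59; a[6] = 15; a[7] = 47.
Since a[7] = a[3] = 47, the sequence is eventually periodic: after a pre-period of length 2 it cycles with period 4.
The value 47 first appears (with n ≥ 2) at a[3].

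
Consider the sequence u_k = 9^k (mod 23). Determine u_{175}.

18

We have u_0 = 1,  u_1 = 9,  u_2 = 12,  u_3 = 16,  u_4 = 6,  u_5 = 8,  u_6 = 3,  u_7 = 4,  u_8 = 13,  u_9 = 2,  u_{10} = 18,  u_{11} = 1.
The sequence repeats with period 11.
So u_{175} = u_{0 + ((175-0) mod 11)} = u_{10} = 18.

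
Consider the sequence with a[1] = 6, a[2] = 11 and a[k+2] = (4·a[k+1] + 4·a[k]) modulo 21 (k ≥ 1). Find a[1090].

8

Computing terms: a[1] = 6, a[2] = 11, a[3] = 5, a[4] = 1, a[5] = 3, a[6] = 16, a[7] = 13, a[8] = 11, a[9] = 12, a[10] = 8, a[11] = 17, a[12] = 16, a[13] = 6, a[14] = 4, a[15] = 19, a[16] = 8, a[17] = 3, a[18] = 2, a[19] = 20, a[20] = 4, a[21] = 12, a[22] = 1, a[23] = 10, a[24] = 2, a[25] = 6, a[26] = 11.
Since (a[25], a[26]) = (a[1], a[2]) = (6, 11) (two consecutive terms determine the rest), the sequence is periodic with period 24.
(1090 - 1) mod 24 = 9, so a[1090] = a[10] = 8.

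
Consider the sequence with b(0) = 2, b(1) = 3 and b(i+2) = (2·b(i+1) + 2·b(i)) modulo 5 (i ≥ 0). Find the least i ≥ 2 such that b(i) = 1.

3

Computing terms: b(0) = 2, b(1) = 3, b(2) = 0, b(3) = 1, b(4) = 2, b(5) = 1, b(6) = 1, b(7) = 4, b(8) = 0, b(9) = 3, b(10) = 1, b(11) = 3, b(12) = 3, b(13) = 2, b(14) = 0, b(15) = 4, b(16) = 3, b(17) = 4, b(18) = 4, b(19) = 1, b(20) = 0, b(21) = 2, b(22) = 4, b(23) = 2, b(24) = 2, b(25) = 3.
Since (b(24), b(25)) = (b(0), b(1)) = (2, 3) (two consecutive terms determine the rest), the sequence is periodic with period 24.
The value 1 first appears (with i ≥ 2) at b(3).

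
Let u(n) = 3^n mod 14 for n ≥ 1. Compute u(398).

9

Computing terms: u(1) = 3,  u(2) = 9,  u(3) = 13,  u(4) = 11,  u(5) = 5,  u(6) = 1,  u(7) = 3.
Since u(7) = u(1) = 3, the sequence is periodic with period 6.
So u(398) = u(1 + ((398-1) mod 6)) = u(2) = 9.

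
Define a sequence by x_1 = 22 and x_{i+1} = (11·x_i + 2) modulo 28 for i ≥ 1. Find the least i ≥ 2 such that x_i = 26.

3

We have x_1 = 22,  x_2 = 20,  x_3 = 26,  x_4 = 8,  x_5 = 6,  x_6 = 12,  x_7 = 22.
The sequence repeats with period 6.
The value 26 first appears (with i ≥ 2) at x_3.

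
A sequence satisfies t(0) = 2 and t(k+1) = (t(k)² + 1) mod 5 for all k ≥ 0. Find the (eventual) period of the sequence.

We have t(0) = 2; t(1) = 0; t(2) = 1; t(3) = 2.
The sequence repeats with period 3.

3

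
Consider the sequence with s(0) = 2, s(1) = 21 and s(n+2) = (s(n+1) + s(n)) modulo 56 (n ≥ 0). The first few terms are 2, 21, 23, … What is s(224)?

Computing terms: s(0) = 2,  s(1) = 21,  s(2) = 23,  s(3) = 44,  s(4) = 11,  s(5) = 55,  s(6) = 10,  s(7) = 9,  s(8) = 19,  s(9) = 28,  s(10) = 47,  s(11) = 19,  s(12) = 10,  s(13) = 29,  s(14) = 39,  s(15) = 12,  s(16) = 51,  s(17) = 7,  s(18) = 2,  s(19) = 9,  s(20) = 11,  s(21) = 20,  s(22) = 31,  s(23) = 51,  s(24) = 26,  s(25) = 21,  s(26) = 47,  s(27) = 12,  s(28) = 3,  s(29) = 15,  s(30) = 18,  s(31) = 33,  s(32) = 51,  s(33) = 28,  s(34) = 23,  s(35) = 51,  s(36) = 18,  s(37) = 13,  s(38) = 31,  s(39) = 44,  s(40) = 19,  s(41) = 7,  s(42) = 26,  s(43) = 33,  s(44) = 3,  s(45) = 36,  s(46) = 39,  s(47) = 19,  s(48) = 2,  s(49) = 21.
Since (s(48), s(49)) = (s(0), s(1)) = (2, 21) (two consecutive terms determine the rest), the sequence is periodic with period 48.
(224 - 0) mod 48 = 32, so s(224) = s(32) = 51.

51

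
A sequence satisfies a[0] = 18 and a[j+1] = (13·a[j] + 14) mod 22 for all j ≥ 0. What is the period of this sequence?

10

Listing terms: a[0] = 18; a[1] = 6; a[2] = 4; a[3] = 0; a[4] = 14; a[5] = 20; a[6] = 10; a[7] = 12; a[8] = 16; a[9] = 2; a[10] = 18.
The sequence repeats with period 10.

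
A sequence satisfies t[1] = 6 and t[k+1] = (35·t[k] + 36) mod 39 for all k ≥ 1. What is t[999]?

We have t[1] = 6,  t[2] = 12,  t[3] = 27,  t[4] = 6.
Since t[4] = t[1] = 6, the sequence is periodic with period 3.
So t[999] = t[1 + ((999-1) mod 3)] = t[3] = 27.

27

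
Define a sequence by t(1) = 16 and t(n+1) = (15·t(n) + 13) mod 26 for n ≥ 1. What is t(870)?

t(1) = 16; t(2) = 19; t(3) = 12; t(4) = 11; t(5) = 22; t(6) = 5; t(7) = 10; t(8) = 7; t(9) = 14; t(10) = 15; t(11) = 4; t(12) = 21; t(13) = 16.
Since t(13) = t(1) = 16, the sequence is periodic with period 12.
(870 - 1) mod 12 = 5, so t(870) = t(6) = 5.

5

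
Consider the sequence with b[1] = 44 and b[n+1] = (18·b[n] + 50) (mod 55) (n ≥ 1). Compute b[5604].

23

b[1] = 44; b[2] = 17; b[3] = 26; b[4] = 23; b[5] = 24; b[6] = 42; b[7] = 36; b[8] = 38; b[9] = 19; b[10] = 7; b[11] = 11; b[12] = 28; b[13] = 4; b[14] = 12; b[15] = 46; b[16] = 53; b[17] = 14; b[18] = 27; b[19] = 41; b[20] = 18; b[21] = 44.
Since b[21] = b[1] = 44, the sequence is periodic with period 20.
(5604 - 1) mod 20 = 3, so b[5604] = b[4] = 23.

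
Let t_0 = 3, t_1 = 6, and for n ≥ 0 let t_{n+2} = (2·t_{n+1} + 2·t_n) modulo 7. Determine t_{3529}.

Listing terms: t_0 = 3; t_1 = 6; t_2 = 4; t_3 = 6; t_4 = 6; t_5 = 3; t_6 = 4; t_7 = 0; t_8 = 1; t_9 = 2; t_{10} = 6; t_{11} = 2; t_{12} = 2; t_{13} = 1; t_{14} = 6; t_{15} = 0; t_{16} = 5; t_{17} = 3; t_{18} = 2; t_{19} = 3; t_{20} = 3; t_{21} = 5; t_{22} = 2; t_{23} = 0; t_{24} = 4; t_{25} = 1; t_{26} = 3; t_{27} = 1; t_{28} = 1; t_{29} = 4; t_{30} = 3; t_{31} = 0; t_{32} = 6; t_{33} = 5; t_{34} = 1; t_{35} = 5; t_{36} = 5; t_{37} = 6; t_{38} = 1; t_{39} = 0; t_{40} = 2; t_{41} = 4; t_{42} = 5; t_{43} = 4; t_{44} = 4; t_{45} = 2; t_{46} = 5; t_{47} = 0; t_{48} = 3; t_{49} = 6.
Since (t_{48}, t_{49}) = (t_0, t_1) = (3, 6) (two consecutive terms determine the rest), the sequence is periodic with period 48.
So t_{3529} = t_{0 + ((3529-0) mod 48)} = t_{25} = 1.

1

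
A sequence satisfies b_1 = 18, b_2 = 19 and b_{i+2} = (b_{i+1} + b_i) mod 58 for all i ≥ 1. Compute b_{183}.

47

b_1 = 18,  b_2 = 19,  b_3 = 37,  b_4 = 56,  b_5 = 35,  b_6 = 33,  b_7 = 10,  b_8 = 43,  b_9 = 53,  b_{10} = 38,  b_{11} = 33,  b_{12} = 13,  b_{13} = 46,  b_{14} = 1,  b_{15} = 47,  b_{16} = 48,  b_{17} = 37,  b_{18} = 27,  b_{19} = 6,  b_{20} = 33,  b_{21} = 39,  b_{22} = 14,  b_{23} = 53,  b_{24} = 9,  b_{25} = 4,  b_{26} = 13,  b_{27} = 17,  b_{28} = 30,  b_{29} = 47,  b_{30} = 19,  b_{31} = 8,  b_{32} = 27,  b_{33} = 35,  b_{34} = 4,  b_{35} = 39,  b_{36} = 43,  b_{37} = 24,  b_{38} = 9,  b_{39} = 33,  b_{40} = 42,  b_{41} = 17,  b_{42} = 1,  b_{43} = 18,  b_{44} = 19.
The sequence repeats with period 42.
So b_{183} = b_{1 + ((183-1) mod 42)} = b_{15} = 47.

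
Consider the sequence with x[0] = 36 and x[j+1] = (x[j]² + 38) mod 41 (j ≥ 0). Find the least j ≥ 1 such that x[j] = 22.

x[0] = 36,  x[1] = 22,  x[2] = 30,  x[3] = 36.
Since x[3] = x[0] = 36, the sequence is periodic with period 3.
The value 22 first appears (with j ≥ 1) at x[1].

1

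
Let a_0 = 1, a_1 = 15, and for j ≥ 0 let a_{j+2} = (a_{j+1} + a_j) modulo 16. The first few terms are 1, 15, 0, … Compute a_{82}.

a_0 = 1, a_1 = 15, a_2 = 0, a_3 = 15, a_4 = 15, a_5 = 14, a_6 = 13, a_7 = 11, a_8 = 8, a_9 = 3, a_{10} = 11, a_{11} = 14, a_{12} = 9, a_{13} = 7, a_{14} = 0, a_{15} = 7, a_{16} = 7, a_{17} = 14, a_{18} = 5, a_{19} = 3, a_{20} = 8, a_{21} = 11, a_{22} = 3, a_{23} = 14, a_{24} = 1, a_{25} = 15.
Since (a_{24}, a_{25}) = (a_0, a_1) = (1, 15) (two consecutive terms determine the rest), the sequence is periodic with period 24.
So a_{82} = a_{0 + ((82-0) mod 24)} = a_{10} = 11.

11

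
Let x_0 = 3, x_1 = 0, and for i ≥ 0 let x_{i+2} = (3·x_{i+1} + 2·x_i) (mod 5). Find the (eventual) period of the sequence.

Listing terms: x_0 = 3; x_1 = 0; x_2 = 1; x_3 = 3; x_4 = 1; x_5 = 4; x_6 = 4; x_7 = 0; x_8 = 3; x_9 = 4; x_{10} = 3; x_{11} = 2; x_{12} = 2; x_{13} = 0; x_{14} = 4; x_{15} = 2; x_{16} = 4; x_{17} = 1; x_{18} = 1; x_{19} = 0; x_{20} = 2; x_{21} = 1; x_{22} = 2; x_{23} = 3; x_{24} = 3; x_{25} = 0.
Since (x_{24}, x_{25}) = (x_0, x_1) = (3, 0) (two consecutive terms determine the rest), the sequence is periodic with period 24.

24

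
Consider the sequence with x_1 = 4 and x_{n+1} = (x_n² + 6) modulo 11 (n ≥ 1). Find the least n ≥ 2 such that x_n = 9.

4

Listing terms: x_1 = 4; x_2 = 0; x_3 = 6; x_4 = 9; x_5 = 10; x_6 = 7; x_7 = 0.
Since x_7 = x_2 = 0, the sequence is eventually periodic: after a pre-period of length 1 it cycles with period 5.
The value 9 first appears (with n ≥ 2) at x_4.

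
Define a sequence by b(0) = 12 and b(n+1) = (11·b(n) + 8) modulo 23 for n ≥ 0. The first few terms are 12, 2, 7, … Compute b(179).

16

We have b(0) = 12, b(1) = 2, b(2) = 7, b(3) = 16, b(4) = 0, b(5) = 8, b(6) = 4, b(7) = 6, b(8) = 5, b(9) = 17, b(10) = 11, b(11) = 14, b(12) = 1, b(13) = 19, b(14) = 10, b(15) = 3, b(16) = 18, b(17) = 22, b(18) = 20, b(19) = 21, b(20) = 9, b(21) = 15, b(22) = 12.
Since b(22) = b(0) = 12, the sequence is periodic with period 22.
(179 - 0) mod 22 = 3, so b(179) = b(3) = 16.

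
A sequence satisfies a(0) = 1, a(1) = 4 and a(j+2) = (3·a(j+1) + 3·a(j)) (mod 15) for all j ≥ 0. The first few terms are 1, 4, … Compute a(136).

6

Listing terms: a(0) = 1,  a(1) = 4,  a(2) = 0,  a(3) = 12,  a(4) = 6,  a(5) = 9,  a(6) = 0,  a(7) = 12.
Since (a(6), a(7)) = (a(2), a(3)) = (0, 12) (two consecutive terms determine the rest), the sequence is eventually periodic: after a pre-period of length 2 it cycles with period 4.
For j ≥ 2, a(j) depends only on (j - 2) mod 4. (136 - 2) mod 4 = 2, so a(136) = a(4) = 6.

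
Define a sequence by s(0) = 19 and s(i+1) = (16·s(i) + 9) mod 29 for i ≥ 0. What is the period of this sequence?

7

Computing terms: s(0) = 19,  s(1) = 23,  s(2) = 0,  s(3) = 9,  s(4) = 8,  s(5) = 21,  s(6) = 26,  s(7) = 19.
The sequence repeats with period 7.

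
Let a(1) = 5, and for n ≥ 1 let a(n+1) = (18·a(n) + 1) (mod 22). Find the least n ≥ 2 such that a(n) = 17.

9

Computing terms: a(1) = 5,  a(2) = 3,  a(3) = 11,  a(4) = 1,  a(5) = 19,  a(6) = 13,  a(7) = 15,  a(8) = 7,  a(9) = 17,  a(10) = 21,  a(11) = 5.
Since a(11) = a(1) = 5, the sequence is periodic with period 10.
The value 17 first appears (with n ≥ 2) at a(9).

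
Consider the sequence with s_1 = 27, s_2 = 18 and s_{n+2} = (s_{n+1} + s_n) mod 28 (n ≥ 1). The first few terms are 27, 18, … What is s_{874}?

3

s_1 = 27; s_2 = 18; s_3 = 17; s_4 = 7; s_5 = 24; s_6 = 3; s_7 = 27; s_8 = 2; s_9 = 1; s_{10} = 3; s_{11} = 4; s_{12} = 7; s_{13} = 11; s_{14} = 18; s_{15} = 1; s_{16} = 19; s_{17} = 20; s_{18} = 11; s_{19} = 3; s_{20} = 14; s_{21} = 17; s_{22} = 3; s_{23} = 20; s_{24} = 23; s_{25} = 15; s_{26} = 10; s_{27} = 25; s_{28} = 7; s_{29} = 4; s_{30} = 11; s_{31} = 15; s_{32} = 26; s_{33} = 13; s_{34} = 11; s_{35} = 24; s_{36} = 7; s_{37} = 3; s_{38} = 10; s_{39} = 13; s_{40} = 23; s_{41} = 8; s_{42} = 3; s_{43} = 11; s_{44} = 14; s_{45} = 25; s_{46} = 11; s_{47} = 8; s_{48} = 19; s_{49} = 27; s_{50} = 18.
Since (s_{49}, s_{50}) = (s_1, s_2) = (27, 18) (two consecutive terms determine the rest), the sequence is periodic with period 48.
So s_{874} = s_{1 + ((874-1) mod 48)} = s_{10} = 3.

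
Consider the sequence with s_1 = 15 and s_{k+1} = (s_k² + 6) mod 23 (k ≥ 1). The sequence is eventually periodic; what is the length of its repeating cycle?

5

s_1 = 15,  s_2 = 1,  s_3 = 7,  s_4 = 9,  s_5 = 18,  s_6 = 8,  s_7 = 1.
Since s_7 = s_2 = 1, the sequence is eventually periodic: after a pre-period of length 1 it cycles with period 5.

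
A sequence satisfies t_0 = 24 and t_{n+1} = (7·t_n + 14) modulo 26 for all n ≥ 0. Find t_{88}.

18

We have t_0 = 24,  t_1 = 0,  t_2 = 14,  t_3 = 8,  t_4 = 18,  t_5 = 10,  t_6 = 6,  t_7 = 4,  t_8 = 16,  t_9 = 22,  t_{10} = 12,  t_{11} = 20,  t_{12} = 24.
The sequence repeats with period 12.
(88 - 0) mod 12 = 4, so t_{88} = t_4 = 18.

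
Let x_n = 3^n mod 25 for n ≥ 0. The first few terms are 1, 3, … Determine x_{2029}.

8

We have x_0 = 1; x_1 = 3; x_2 = 9; x_3 = 2; x_4 = 6; x_5 = 18; x_6 = 4; x_7 = 12; x_8 = 11; x_9 = 8; x_{10} = 24; x_{11} = 22; x_{12} = 16; x_{13} = 23; x_{14} = 19; x_{15} = 7; x_{16} = 21; x_{17} = 13; x_{18} = 14; x_{19} = 17; x_{20} = 1.
The sequence repeats with period 20.
(2029 - 0) mod 20 = 9, so x_{2029} = x_9 = 8.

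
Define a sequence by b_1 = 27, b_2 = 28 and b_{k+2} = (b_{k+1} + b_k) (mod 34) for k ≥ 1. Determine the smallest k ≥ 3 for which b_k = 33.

12

Computing terms: b_1 = 27, b_2 = 28, b_3 = 21, b_4 = 15, b_5 = 2, b_6 = 17, b_7 = 19, b_8 = 2, b_9 = 21, b_{10} = 23, b_{11} = 10, b_{12} = 33, b_{13} = 9, b_{14} = 8, b_{15} = 17, b_{16} = 25, b_{17} = 8, b_{18} = 33, b_{19} = 7, b_{20} = 6, b_{21} = 13, b_{22} = 19, b_{23} = 32, b_{24} = 17, b_{25} = 15, b_{26} = 32, b_{27} = 13, b_{28} = 11, b_{29} = 24, b_{30} = 1, b_{31} = 25, b_{32} = 26, b_{33} = 17, b_{34} = 9, b_{35} = 26, b_{36} = 1, b_{37} = 27, b_{38} = 28.
The sequence repeats with period 36.
The value 33 first appears (with k ≥ 3) at b_{12}.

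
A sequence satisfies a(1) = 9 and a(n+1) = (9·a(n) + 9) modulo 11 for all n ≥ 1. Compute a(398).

5

We have a(1) = 9,  a(2) = 2,  a(3) = 5,  a(4) = 10,  a(5) = 0,  a(6) = 9.
Since a(6) = a(1) = 9, the sequence is periodic with period 5.
(398 - 1) mod 5 = 2, so a(398) = a(3) = 5.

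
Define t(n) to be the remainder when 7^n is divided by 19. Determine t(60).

1

t(0) = 1; t(1) = 7; t(2) = 11; t(3) = 1.
The sequence repeats with period 3.
So t(60) = t(0 + ((60-0) mod 3)) = t(0) = 1.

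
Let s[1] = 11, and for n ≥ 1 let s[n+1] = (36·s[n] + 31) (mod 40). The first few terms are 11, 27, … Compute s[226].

Listing terms: s[1] = 11,  s[2] = 27,  s[3] = 3,  s[4] = 19,  s[5] = 35,  s[6] = 11.
The sequence repeats with period 5.
(226 - 1) mod 5 = 0, so s[226] = s[1] = 11.

11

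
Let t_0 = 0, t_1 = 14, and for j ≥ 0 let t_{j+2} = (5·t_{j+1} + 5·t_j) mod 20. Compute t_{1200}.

Listing terms: t_0 = 0,  t_1 = 14,  t_2 = 10,  t_3 = 0,  t_4 = 10,  t_5 = 10,  t_6 = 0.
Since (t_5, t_6) = (t_2, t_3) = (10, 0) (two consecutive terms determine the rest), the sequence is eventually periodic: after a pre-period of length 2 it cycles with period 3.
For j ≥ 2, t_j depends only on (j - 2) mod 3. (1200 - 2) mod 3 = 1, so t_{1200} = t_3 = 0.

0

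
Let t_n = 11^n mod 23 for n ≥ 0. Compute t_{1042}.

8

t_0 = 1,  t_1 = 11,  t_2 = 6,  t_3 = 20,  t_4 = 13,  t_5 = 5,  t_6 = 9,  t_7 = 7,  t_8 = 8,  t_9 = 19,  t_{10} = 2,  t_{11} = 22,  t_{12} = 12,  t_{13} = 17,  t_{14} = 3,  t_{15} = 10,  t_{16} = 18,  t_{17} = 14,  t_{18} = 16,  t_{19} = 15,  t_{20} = 4,  t_{21} = 21,  t_{22} = 1.
Since t_{22} = t_0 = 1, the sequence is periodic with period 22.
So t_{1042} = t_{0 + ((1042-0) mod 22)} = t_8 = 8.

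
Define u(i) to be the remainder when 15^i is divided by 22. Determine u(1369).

u(1) = 15,  u(2) = 5,  u(3) = 9,  u(4) = 3,  u(5) = 1,  u(6) = 15.
The sequence repeats with period 5.
(1369 - 1) mod 5 = 3, so u(1369) = u(4) = 3.

3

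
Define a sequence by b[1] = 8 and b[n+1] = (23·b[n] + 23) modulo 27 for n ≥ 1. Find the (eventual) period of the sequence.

b[1] = 8,  b[2] = 18,  b[3] = 5,  b[4] = 3,  b[5] = 11,  b[6] = 6,  b[7] = 26,  b[8] = 0,  b[9] = 23,  b[10] = 12,  b[11] = 2,  b[12] = 15,  b[13] = 17,  b[14] = 9,  b[15] = 14,  b[16] = 21,  b[17] = 20,  b[18] = 24,  b[19] = 8.
Since b[19] = b[1] = 8, the sequence is periodic with period 18.

18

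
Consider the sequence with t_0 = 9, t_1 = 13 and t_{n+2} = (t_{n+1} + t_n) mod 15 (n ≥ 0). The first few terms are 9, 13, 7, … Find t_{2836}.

Computing terms: t_0 = 9,  t_1 = 13,  t_2 = 7,  t_3 = 5,  t_4 = 12,  t_5 = 2,  t_6 = 14,  t_7 = 1,  t_8 = 0,  t_9 = 1,  t_{10} = 1,  t_{11} = 2,  t_{12} = 3,  t_{13} = 5,  t_{14} = 8,  t_{15} = 13,  t_{16} = 6,  t_{17} = 4,  t_{18} = 10,  t_{19} = 14,  t_{20} = 9,  t_{21} = 8,  t_{22} = 2,  t_{23} = 10,  t_{24} = 12,  t_{25} = 7,  t_{26} = 4,  t_{27} = 11,  t_{28} = 0,  t_{29} = 11,  t_{30} = 11,  t_{31} = 7,  t_{32} = 3,  t_{33} = 10,  t_{34} = 13,  t_{35} = 8,  t_{36} = 6,  t_{37} = 14,  t_{38} = 5,  t_{39} = 4,  t_{40} = 9,  t_{41} = 13.
The sequence repeats with period 40.
So t_{2836} = t_{0 + ((2836-0) mod 40)} = t_{36} = 6.

6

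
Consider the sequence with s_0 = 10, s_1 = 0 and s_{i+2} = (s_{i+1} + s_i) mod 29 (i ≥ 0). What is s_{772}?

Computing terms: s_0 = 10; s_1 = 0; s_2 = 10; s_3 = 10; s_4 = 20; s_5 = 1; s_6 = 21; s_7 = 22; s_8 = 14; s_9 = 7; s_{10} = 21; s_{11} = 28; s_{12} = 20; s_{13} = 19; s_{14} = 10; s_{15} = 0.
Since (s_{14}, s_{15}) = (s_0, s_1) = (10, 0) (two consecutive terms determine the rest), the sequence is periodic with period 14.
(772 - 0) mod 14 = 2, so s_{772} = s_2 = 10.

10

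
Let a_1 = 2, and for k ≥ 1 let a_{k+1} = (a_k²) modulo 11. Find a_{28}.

3

Listing terms: a_1 = 2,  a_2 = 4,  a_3 = 5,  a_4 = 3,  a_5 = 9,  a_6 = 4.
Since a_6 = a_2 = 4, the sequence is eventually periodic: after a pre-period of length 1 it cycles with period 4.
For k ≥ 2, a_k depends only on (k - 2) mod 4. (28 - 2) mod 4 = 2, so a_{28} = a_4 = 3.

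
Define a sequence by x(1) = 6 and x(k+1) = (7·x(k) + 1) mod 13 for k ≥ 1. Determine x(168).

Listing terms: x(1) = 6, x(2) = 4, x(3) = 3, x(4) = 9, x(5) = 12, x(6) = 7, x(7) = 11, x(8) = 0, x(9) = 1, x(10) = 8, x(11) = 5, x(12) = 10, x(13) = 6.
The sequence repeats with period 12.
(168 - 1) mod 12 = 11, so x(168) = x(12) = 10.

10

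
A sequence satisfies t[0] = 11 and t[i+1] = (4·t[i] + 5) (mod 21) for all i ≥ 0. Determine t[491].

Computing terms: t[0] = 11, t[1] = 7, t[2] = 12, t[3] = 11.
The sequence repeats with period 3.
(491 - 0) mod 3 = 2, so t[491] = t[2] = 12.

12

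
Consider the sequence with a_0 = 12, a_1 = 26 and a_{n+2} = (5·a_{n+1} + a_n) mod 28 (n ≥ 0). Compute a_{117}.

8

We have a_0 = 12, a_1 = 26, a_2 = 2, a_3 = 8, a_4 = 14, a_5 = 22, a_6 = 12, a_7 = 26.
Since (a_6, a_7) = (a_0, a_1) = (12, 26) (two consecutive terms determine the rest), the sequence is periodic with period 6.
(117 - 0) mod 6 = 3, so a_{117} = a_3 = 8.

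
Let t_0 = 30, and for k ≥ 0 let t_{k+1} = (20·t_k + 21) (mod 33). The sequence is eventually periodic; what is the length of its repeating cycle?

5

t_0 = 30, t_1 = 27, t_2 = 0, t_3 = 21, t_4 = 12, t_5 = 30.
The sequence repeats with period 5.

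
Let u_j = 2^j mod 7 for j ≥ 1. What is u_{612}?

Computing terms: u_1 = 2; u_2 = 4; u_3 = 1; u_4 = 2.
The sequence repeats with period 3.
(612 - 1) mod 3 = 2, so u_{612} = u_3 = 1.

1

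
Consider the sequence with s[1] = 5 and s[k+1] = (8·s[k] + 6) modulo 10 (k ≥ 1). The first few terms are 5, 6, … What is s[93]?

0

s[1] = 5; s[2] = 6; s[3] = 4; s[4] = 8; s[5] = 0; s[6] = 6.
Since s[6] = s[2] = 6, the sequence is eventually periodic: after a pre-period of length 1 it cycles with period 4.
For k ≥ 2, s[k] depends only on (k - 2) mod 4. (93 - 2) mod 4 = 3, so s[93] = s[5] = 0.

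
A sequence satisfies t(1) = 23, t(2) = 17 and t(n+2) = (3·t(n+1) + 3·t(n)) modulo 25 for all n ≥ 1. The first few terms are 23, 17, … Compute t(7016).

Listing terms: t(1) = 23, t(2) = 17, t(3) = 20, t(4) = 11, t(5) = 18, t(6) = 12, t(7) = 15, t(8) = 6, t(9) = 13, t(10) = 7, t(11) = 10, t(12) = 1, t(13) = 8, t(14) = 2, t(15) = 5, t(16) = 21, t(17) = 3, t(18) = 22, t(19) = 0, t(20) = 16, t(21) = 23, t(22) = 17.
Since (t(21), t(22)) = (t(1), t(2)) = (23, 17) (two consecutive terms determine the rest), the sequence is periodic with period 20.
So t(7016) = t(1 + ((7016-1) mod 20)) = t(16) = 21.

21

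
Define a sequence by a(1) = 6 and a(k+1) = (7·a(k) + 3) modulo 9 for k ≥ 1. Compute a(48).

Computing terms: a(1) = 6, a(2) = 0, a(3) = 3, a(4) = 6.
Since a(4) = a(1) = 6, the sequence is periodic with period 3.
So a(48) = a(1 + ((48-1) mod 3)) = a(3) = 3.

3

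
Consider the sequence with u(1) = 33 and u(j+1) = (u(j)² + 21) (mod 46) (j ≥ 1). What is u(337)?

29

Listing terms: u(1) = 33, u(2) = 6, u(3) = 11, u(4) = 4, u(5) = 37, u(6) = 10, u(7) = 29, u(8) = 34, u(9) = 27, u(10) = 14, u(11) = 33.
Since u(11) = u(1) = 33, the sequence is periodic with period 10.
(337 - 1) mod 10 = 6, so u(337) = u(7) = 29.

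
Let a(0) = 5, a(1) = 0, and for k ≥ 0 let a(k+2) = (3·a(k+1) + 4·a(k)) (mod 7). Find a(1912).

Computing terms: a(0) = 5, a(1) = 0, a(2) = 6, a(3) = 4, a(4) = 1, a(5) = 5, a(6) = 5, a(7) = 0.
The sequence repeats with period 6.
(1912 - 0) mod 6 = 4, so a(1912) = a(4) = 1.

1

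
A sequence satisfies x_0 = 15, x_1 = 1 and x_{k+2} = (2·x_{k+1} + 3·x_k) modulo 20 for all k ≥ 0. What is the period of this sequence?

4

We have x_0 = 15; x_1 = 1; x_2 = 7; x_3 = 17; x_4 = 15; x_5 = 1.
Since (x_4, x_5) = (x_0, x_1) = (15, 1) (two consecutive terms determine the rest), the sequence is periodic with period 4.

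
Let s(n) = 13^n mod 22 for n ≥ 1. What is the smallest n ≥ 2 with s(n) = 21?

Computing terms: s(1) = 13,  s(2) = 15,  s(3) = 19,  s(4) = 5,  s(5) = 21,  s(6) = 9,  s(7) = 7,  s(8) = 3,  s(9) = 17,  s(10) = 1,  s(11) = 13.
Since s(11) = s(1) = 13, the sequence is periodic with period 10.
The value 21 first appears (with n ≥ 2) at s(5).

5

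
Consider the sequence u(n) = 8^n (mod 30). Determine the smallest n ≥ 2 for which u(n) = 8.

5

u(1) = 8, u(2) = 4, u(3) = 2, u(4) = 16, u(5) = 8.
Since u(5) = u(1) = 8, the sequence is periodic with period 4.
The value 8 next appears (with n ≥ 2) at u(5).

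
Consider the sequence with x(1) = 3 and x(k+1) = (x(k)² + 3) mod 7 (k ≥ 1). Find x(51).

0

Computing terms: x(1) = 3,  x(2) = 5,  x(3) = 0,  x(4) = 3.
Since x(4) = x(1) = 3, the sequence is periodic with period 3.
(51 - 1) mod 3 = 2, so x(51) = x(3) = 0.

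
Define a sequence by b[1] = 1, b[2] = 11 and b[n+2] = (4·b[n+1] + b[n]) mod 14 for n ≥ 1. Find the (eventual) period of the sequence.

16

Computing terms: b[1] = 1; b[2] = 11; b[3] = 3; b[4] = 9; b[5] = 11; b[6] = 11; b[7] = 13; b[8] = 7; b[9] = 13; b[10] = 3; b[11] = 11; b[12] = 5; b[13] = 3; b[14] = 3; b[15] = 1; b[16] = 7; b[17] = 1; b[18] = 11.
The sequence repeats with period 16.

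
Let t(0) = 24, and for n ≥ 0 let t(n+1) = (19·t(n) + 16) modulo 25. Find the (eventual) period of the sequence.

Computing terms: t(0) = 24; t(1) = 22; t(2) = 9; t(3) = 12; t(4) = 19; t(5) = 2; t(6) = 4; t(7) = 17; t(8) = 14; t(9) = 7; t(10) = 24.
The sequence repeats with period 10.

10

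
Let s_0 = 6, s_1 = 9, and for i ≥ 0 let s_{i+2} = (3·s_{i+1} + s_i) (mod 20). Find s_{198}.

14

Listing terms: s_0 = 6; s_1 = 9; s_2 = 13; s_3 = 8; s_4 = 17; s_5 = 19; s_6 = 14; s_7 = 1; s_8 = 17; s_9 = 12; s_{10} = 13; s_{11} = 11; s_{12} = 6; s_{13} = 9.
The sequence repeats with period 12.
So s_{198} = s_{0 + ((198-0) mod 12)} = s_6 = 14.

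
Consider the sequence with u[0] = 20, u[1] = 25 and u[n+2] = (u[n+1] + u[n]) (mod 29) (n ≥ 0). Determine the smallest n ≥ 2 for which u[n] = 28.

4

Listing terms: u[0] = 20; u[1] = 25; u[2] = 16; u[3] = 12; u[4] = 28; u[5] = 11; u[6] = 10; u[7] = 21; u[8] = 2; u[9] = 23; u[10] = 25; u[11] = 19; u[12] = 15; u[13] = 5; u[14] = 20; u[15] = 25.
The sequence repeats with period 14.
The value 28 first appears (with n ≥ 2) at u[4].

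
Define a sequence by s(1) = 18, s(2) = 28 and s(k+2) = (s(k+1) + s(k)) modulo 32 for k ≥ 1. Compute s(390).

Computing terms: s(1) = 18; s(2) = 28; s(3) = 14; s(4) = 10; s(5) = 24; s(6) = 2; s(7) = 26; s(8) = 28; s(9) = 22; s(10) = 18; s(11) = 8; s(12) = 26; s(13) = 2; s(14) = 28; s(15) = 30; s(16) = 26; s(17) = 24; s(18) = 18; s(19) = 10; s(20) = 28; s(21) = 6; s(22) = 2; s(23) = 8; s(24) = 10; s(25) = 18; s(26) = 28.
Since (s(25), s(26)) = (s(1), s(2)) = (18, 28) (two consecutive terms determine the rest), the sequence is periodic with period 24.
(390 - 1) mod 24 = 5, so s(390) = s(6) = 2.

2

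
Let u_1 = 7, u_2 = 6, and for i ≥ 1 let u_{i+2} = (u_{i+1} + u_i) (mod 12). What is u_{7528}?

11

We have u_1 = 7, u_2 = 6, u_3 = 1, u_4 = 7, u_5 = 8, u_6 = 3, u_7 = 11, u_8 = 2, u_9 = 1, u_{10} = 3, u_{11} = 4, u_{12} = 7, u_{13} = 11, u_{14} = 6, u_{15} = 5, u_{16} = 11, u_{17} = 4, u_{18} = 3, u_{19} = 7, u_{20} = 10, u_{21} = 5, u_{22} = 3, u_{23} = 8, u_{24} = 11, u_{25} = 7, u_{26} = 6.
The sequence repeats with period 24.
(7528 - 1) mod 24 = 15, so u_{7528} = u_{16} = 11.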